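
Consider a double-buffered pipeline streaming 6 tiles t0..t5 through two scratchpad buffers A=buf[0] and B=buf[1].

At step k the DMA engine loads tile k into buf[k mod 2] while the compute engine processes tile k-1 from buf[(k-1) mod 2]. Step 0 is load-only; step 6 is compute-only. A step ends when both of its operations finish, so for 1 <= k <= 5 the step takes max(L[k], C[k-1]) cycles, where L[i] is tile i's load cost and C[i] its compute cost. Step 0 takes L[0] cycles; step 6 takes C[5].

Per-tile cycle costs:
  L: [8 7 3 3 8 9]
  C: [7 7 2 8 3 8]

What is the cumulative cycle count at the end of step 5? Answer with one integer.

end_cycle[5] = 42

[0] DMA t0→A (8c) ∥ CU idle ⇒ 8c, clock 8
[1] DMA t1→B (7c) ∥ CU A:t0 (7c) ⇒ 7c, clock 15
[2] DMA t2→A (3c) ∥ CU B:t1 (7c) ⇒ 7c, clock 22
[3] DMA t3→B (3c) ∥ CU A:t2 (2c) ⇒ 3c, clock 25
[4] DMA t4→A (8c) ∥ CU B:t3 (8c) ⇒ 8c, clock 33
[5] DMA t5→B (9c) ∥ CU A:t4 (3c) ⇒ 9c, clock 42
[6] DMA idle ∥ CU B:t5 (8c) ⇒ 8c, clock 50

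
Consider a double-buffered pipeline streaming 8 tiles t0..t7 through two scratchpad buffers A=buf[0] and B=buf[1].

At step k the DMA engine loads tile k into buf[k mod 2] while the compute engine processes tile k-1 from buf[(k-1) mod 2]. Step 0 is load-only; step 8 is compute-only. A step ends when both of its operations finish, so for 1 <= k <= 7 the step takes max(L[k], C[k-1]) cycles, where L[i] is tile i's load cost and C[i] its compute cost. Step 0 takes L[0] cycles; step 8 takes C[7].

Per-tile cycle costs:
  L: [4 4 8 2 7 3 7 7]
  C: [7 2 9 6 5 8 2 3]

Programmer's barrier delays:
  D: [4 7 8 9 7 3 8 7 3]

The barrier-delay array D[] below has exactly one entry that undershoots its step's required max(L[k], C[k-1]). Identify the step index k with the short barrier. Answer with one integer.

hazard at step 5

k=0 barrier L[0]=4→4c, D[0]=4 ok
k=1 barrier max(L[1]=4,C[0]=7)→7c, D[1]=7 ok
k=2 barrier max(L[2]=8,C[1]=2)→8c, D[2]=8 ok
k=3 barrier max(L[3]=2,C[2]=9)→9c, D[3]=9 ok
k=4 barrier max(L[4]=7,C[3]=6)→7c, D[4]=7 ok
k=5 barrier max(L[5]=3,C[4]=5)→5c, D[5]=3 SHORT
k=6 barrier max(L[6]=7,C[5]=8)→8c, D[6]=8 ok
k=7 barrier max(L[7]=7,C[6]=2)→7c, D[7]=7 ok
k=8 barrier C[7]=3→3c, D[8]=3 ok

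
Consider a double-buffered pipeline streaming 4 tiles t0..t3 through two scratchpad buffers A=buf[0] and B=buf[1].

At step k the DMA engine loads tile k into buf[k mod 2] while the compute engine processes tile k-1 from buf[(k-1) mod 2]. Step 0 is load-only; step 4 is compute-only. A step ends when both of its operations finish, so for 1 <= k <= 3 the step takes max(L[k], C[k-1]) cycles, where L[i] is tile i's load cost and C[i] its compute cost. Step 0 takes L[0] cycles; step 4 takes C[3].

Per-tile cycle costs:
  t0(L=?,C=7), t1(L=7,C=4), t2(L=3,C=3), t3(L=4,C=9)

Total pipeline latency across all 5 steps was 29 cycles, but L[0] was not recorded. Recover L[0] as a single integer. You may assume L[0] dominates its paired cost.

L[0] = 5

step 0 = dur = L[0]=? = L[0]  (unknown; binding)
step 1 = dur = max(L[1]=7, C[0]=7) = 7
step 2 = dur = max(L[2]=3, C[1]=4) = 4
step 3 = dur = max(L[3]=4, C[2]=3) = 4
step 4 = dur = C[3]=9 = 9
sum of known step durations = 24
dur[0] = total - known = 29 - 24 = 5
L[0] is the binding max in step 0, so L[0] = dur[0] = 5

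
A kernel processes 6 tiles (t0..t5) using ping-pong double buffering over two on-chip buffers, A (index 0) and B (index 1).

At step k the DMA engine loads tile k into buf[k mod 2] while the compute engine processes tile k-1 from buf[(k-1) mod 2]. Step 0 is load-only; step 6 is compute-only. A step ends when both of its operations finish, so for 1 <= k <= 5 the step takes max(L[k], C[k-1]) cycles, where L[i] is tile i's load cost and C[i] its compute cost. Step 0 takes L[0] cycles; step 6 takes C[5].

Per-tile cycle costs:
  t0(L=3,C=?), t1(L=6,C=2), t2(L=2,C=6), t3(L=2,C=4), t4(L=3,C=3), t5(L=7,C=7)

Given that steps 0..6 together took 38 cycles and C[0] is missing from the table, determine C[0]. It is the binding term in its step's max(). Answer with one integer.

step 0 → dur = L[0]=3 = 3
step 1 → dur = max(L[1]=6, C[0]=?) = C[0]  (unknown; binding)
step 2 → dur = max(L[2]=2, C[1]=2) = 2
step 3 → dur = max(L[3]=2, C[2]=6) = 6
step 4 → dur = max(L[4]=3, C[3]=4) = 4
step 5 → dur = max(L[5]=7, C[4]=3) = 7
step 6 → dur = C[5]=7 = 7
sum of known step durations = 29
dur[1] = total - known = 38 - 29 = 9
C[0] is the binding max in step 1, so C[0] = dur[1] = 9

C[0] = 9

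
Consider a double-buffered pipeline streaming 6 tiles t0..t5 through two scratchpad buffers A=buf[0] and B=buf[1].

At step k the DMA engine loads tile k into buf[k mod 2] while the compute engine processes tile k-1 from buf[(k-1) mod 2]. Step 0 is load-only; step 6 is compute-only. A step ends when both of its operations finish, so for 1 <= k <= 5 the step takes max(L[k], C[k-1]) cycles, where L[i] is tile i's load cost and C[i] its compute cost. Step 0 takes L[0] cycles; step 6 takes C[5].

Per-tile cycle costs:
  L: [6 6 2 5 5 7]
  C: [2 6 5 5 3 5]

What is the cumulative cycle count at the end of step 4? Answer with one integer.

k=0 load=t0/6c comp=- wait=6 total=6
k=1 load=t1/6c comp=t0/2c wait=6 total=12
k=2 load=t2/2c comp=t1/6c wait=6 total=18
k=3 load=t3/5c comp=t2/5c wait=5 total=23
k=4 load=t4/5c comp=t3/5c wait=5 total=28
k=5 load=t5/7c comp=t4/3c wait=7 total=35
k=6 load=- comp=t5/5c wait=5 total=40

end_cycle[4] = 28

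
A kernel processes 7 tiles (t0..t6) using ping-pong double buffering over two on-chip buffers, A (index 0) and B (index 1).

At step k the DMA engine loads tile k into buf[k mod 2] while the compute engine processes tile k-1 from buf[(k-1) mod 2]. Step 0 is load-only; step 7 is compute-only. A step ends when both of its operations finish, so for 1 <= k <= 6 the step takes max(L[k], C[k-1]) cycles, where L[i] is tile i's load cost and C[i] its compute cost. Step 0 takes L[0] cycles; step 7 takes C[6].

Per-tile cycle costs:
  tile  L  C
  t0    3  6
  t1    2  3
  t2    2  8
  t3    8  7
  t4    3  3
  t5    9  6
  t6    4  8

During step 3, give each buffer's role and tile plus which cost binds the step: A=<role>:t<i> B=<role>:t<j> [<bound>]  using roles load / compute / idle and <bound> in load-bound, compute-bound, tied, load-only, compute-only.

  0. 3=3c; end=3; A:t0 B:-
  1. max(2,6)=6c; end=9; A:t0 B:t1
  2. max(2,3)=3c; end=12; A:t2 B:t1
  3. max(8,8)=8c; end=20; A:t2 B:t3
  4. max(3,7)=7c; end=27; A:t4 B:t3
  5. max(9,3)=9c; end=36; A:t4 B:t5
  6. max(4,6)=6c; end=42; A:t6 B:t5
  7. 8=8c; end=50; A:t6 B:t5

step 3: A=compute:t2 B=load:t3 [tied]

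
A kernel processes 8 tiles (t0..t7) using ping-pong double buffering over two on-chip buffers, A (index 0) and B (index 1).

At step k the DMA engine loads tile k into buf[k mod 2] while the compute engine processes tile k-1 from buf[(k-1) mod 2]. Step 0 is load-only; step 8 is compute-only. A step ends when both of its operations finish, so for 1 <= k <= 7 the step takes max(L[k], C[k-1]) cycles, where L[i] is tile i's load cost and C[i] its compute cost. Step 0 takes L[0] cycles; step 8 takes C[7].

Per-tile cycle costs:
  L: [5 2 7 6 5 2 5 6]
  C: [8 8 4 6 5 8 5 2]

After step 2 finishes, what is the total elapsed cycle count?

end_cycle[2] = 21

  0. 5=5c; end=5; A:t0 B:-
  1. max(2,8)=8c; end=13; A:t0 B:t1
  2. max(7,8)=8c; end=21; A:t2 B:t1
  3. max(6,4)=6c; end=27; A:t2 B:t3
  4. max(5,6)=6c; end=33; A:t4 B:t3
  5. max(2,5)=5c; end=38; A:t4 B:t5
  6. max(5,8)=8c; end=46; A:t6 B:t5
  7. max(6,5)=6c; end=52; A:t6 B:t7
  8. 2=2c; end=54; A:t6 B:t7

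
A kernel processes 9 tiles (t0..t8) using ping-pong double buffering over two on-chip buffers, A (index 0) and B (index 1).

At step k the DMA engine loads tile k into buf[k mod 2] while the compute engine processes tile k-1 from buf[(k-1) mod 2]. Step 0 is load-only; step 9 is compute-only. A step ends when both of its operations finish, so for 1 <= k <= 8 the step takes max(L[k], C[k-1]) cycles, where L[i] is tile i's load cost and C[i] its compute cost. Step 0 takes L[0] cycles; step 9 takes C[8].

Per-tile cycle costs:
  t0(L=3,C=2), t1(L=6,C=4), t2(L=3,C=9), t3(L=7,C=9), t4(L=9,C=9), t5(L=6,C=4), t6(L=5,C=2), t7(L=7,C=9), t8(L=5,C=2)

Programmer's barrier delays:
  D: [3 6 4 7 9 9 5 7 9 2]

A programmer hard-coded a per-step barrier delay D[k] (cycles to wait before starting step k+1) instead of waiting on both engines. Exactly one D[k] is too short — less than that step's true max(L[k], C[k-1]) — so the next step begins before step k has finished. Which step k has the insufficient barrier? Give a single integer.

step 0: need L[0]=3 = 3; D[0]=3 ok
step 1: need max(L[1]=6,C[0]=2) = 6; D[1]=6 ok
step 2: need max(L[2]=3,C[1]=4) = 4; D[2]=4 ok
step 3: need max(L[3]=7,C[2]=9) = 9; D[3]=7 SHORT
step 4: need max(L[4]=9,C[3]=9) = 9; D[4]=9 ok
step 5: need max(L[5]=6,C[4]=9) = 9; D[5]=9 ok
step 6: need max(L[6]=5,C[5]=4) = 5; D[6]=5 ok
step 7: need max(L[7]=7,C[6]=2) = 7; D[7]=7 ok
step 8: need max(L[8]=5,C[7]=9) = 9; D[8]=9 ok
step 9: need C[8]=2 = 2; D[9]=2 ok

hazard at step 3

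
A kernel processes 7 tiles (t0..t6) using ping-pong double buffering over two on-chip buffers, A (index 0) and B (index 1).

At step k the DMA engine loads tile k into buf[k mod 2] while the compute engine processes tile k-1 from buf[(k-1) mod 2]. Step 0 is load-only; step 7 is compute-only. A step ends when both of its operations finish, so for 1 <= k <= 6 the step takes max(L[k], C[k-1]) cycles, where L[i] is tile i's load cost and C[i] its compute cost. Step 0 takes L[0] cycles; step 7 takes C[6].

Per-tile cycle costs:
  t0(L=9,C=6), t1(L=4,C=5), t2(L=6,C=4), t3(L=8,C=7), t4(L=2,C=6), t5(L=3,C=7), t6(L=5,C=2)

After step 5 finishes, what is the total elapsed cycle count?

  0. 9=9c; end=9; A:t0 B:-
  1. max(4,6)=6c; end=15; A:t0 B:t1
  2. max(6,5)=6c; end=21; A:t2 B:t1
  3. max(8,4)=8c; end=29; A:t2 B:t3
  4. max(2,7)=7c; end=36; A:t4 B:t3
  5. max(3,6)=6c; end=42; A:t4 B:t5
  6. max(5,7)=7c; end=49; A:t6 B:t5
  7. 2=2c; end=51; A:t6 B:t5

end_cycle[5] = 42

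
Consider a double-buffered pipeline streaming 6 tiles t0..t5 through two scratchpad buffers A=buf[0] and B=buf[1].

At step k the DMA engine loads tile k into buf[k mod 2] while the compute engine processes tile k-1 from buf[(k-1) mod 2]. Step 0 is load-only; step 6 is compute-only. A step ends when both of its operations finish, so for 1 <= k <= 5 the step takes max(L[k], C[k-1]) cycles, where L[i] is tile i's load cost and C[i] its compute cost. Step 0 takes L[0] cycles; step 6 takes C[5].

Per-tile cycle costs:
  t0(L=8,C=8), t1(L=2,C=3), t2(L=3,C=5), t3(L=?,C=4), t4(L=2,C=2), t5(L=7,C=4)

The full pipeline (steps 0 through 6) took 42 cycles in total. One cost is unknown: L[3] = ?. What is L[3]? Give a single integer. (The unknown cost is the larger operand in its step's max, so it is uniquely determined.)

step 0: dur = L[0]=8 = 8
step 1: dur = max(L[1]=2, C[0]=8) = 8
step 2: dur = max(L[2]=3, C[1]=3) = 3
step 3: dur = max(L[3]=?, C[2]=5) = L[3]  (unknown; binding)
step 4: dur = max(L[4]=2, C[3]=4) = 4
step 5: dur = max(L[5]=7, C[4]=2) = 7
step 6: dur = C[5]=4 = 4
sum of known step durations = 34
dur[3] = total - known = 42 - 34 = 8
L[3] is the binding max in step 3, so L[3] = dur[3] = 8

L[3] = 8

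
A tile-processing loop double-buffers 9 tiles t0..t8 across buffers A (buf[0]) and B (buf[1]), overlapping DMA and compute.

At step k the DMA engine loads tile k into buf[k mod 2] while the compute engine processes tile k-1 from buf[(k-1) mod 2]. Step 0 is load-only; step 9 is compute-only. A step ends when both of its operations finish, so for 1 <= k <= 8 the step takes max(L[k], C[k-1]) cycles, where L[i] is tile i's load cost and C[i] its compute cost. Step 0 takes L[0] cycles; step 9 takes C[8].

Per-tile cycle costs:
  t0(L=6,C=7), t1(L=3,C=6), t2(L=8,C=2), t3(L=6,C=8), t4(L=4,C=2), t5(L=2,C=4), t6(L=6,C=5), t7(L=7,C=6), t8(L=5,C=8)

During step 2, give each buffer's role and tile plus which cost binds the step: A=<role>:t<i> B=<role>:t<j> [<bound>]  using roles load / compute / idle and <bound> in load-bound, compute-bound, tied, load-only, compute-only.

step 2: A=load:t2 B=compute:t1 [load-bound]

step 0: L[0]=6 → dur=6, Σ=6 | A=load:t0 B=idle [load-only]
step 1: L[1]=3 C[0]=7 → dur=7, Σ=13 | A=compute:t0 B=load:t1 [compute-bound]
step 2: L[2]=8 C[1]=6 → dur=8, Σ=21 | A=load:t2 B=compute:t1 [load-bound]
step 3: L[3]=6 C[2]=2 → dur=6, Σ=27 | A=compute:t2 B=load:t3 [load-bound]
step 4: L[4]=4 C[3]=8 → dur=8, Σ=35 | A=load:t4 B=compute:t3 [compute-bound]
step 5: L[5]=2 C[4]=2 → dur=2, Σ=37 | A=compute:t4 B=load:t5 [tied]
step 6: L[6]=6 C[5]=4 → dur=6, Σ=43 | A=load:t6 B=compute:t5 [load-bound]
step 7: L[7]=7 C[6]=5 → dur=7, Σ=50 | A=compute:t6 B=load:t7 [load-bound]
step 8: L[8]=5 C[7]=6 → dur=6, Σ=56 | A=load:t8 B=compute:t7 [compute-bound]
step 9: C[8]=8 → dur=8, Σ=64 | A=compute:t8 B=idle [compute-only]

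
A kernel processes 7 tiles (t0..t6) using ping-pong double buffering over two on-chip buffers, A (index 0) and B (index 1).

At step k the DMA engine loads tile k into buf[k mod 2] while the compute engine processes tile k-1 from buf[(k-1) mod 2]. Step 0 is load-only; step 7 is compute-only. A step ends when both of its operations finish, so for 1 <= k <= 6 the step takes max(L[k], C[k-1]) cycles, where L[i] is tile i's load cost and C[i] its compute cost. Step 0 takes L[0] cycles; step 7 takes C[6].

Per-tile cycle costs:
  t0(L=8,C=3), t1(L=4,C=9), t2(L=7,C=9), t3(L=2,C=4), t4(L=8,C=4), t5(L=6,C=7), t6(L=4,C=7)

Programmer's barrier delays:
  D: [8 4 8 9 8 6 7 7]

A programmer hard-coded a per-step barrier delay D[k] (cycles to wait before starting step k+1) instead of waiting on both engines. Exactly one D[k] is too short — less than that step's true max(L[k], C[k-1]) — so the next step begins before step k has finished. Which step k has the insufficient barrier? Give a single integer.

step 0: need L[0]=8 = 8; D[0]=8 ok
step 1: need max(L[1]=4,C[0]=3) = 4; D[1]=4 ok
step 2: need max(L[2]=7,C[1]=9) = 9; D[2]=8 SHORT
step 3: need max(L[3]=2,C[2]=9) = 9; D[3]=9 ok
step 4: need max(L[4]=8,C[3]=4) = 8; D[4]=8 ok
step 5: need max(L[5]=6,C[4]=4) = 6; D[5]=6 ok
step 6: need max(L[6]=4,C[5]=7) = 7; D[6]=7 ok
step 7: need C[6]=7 = 7; D[7]=7 ok

hazard at step 2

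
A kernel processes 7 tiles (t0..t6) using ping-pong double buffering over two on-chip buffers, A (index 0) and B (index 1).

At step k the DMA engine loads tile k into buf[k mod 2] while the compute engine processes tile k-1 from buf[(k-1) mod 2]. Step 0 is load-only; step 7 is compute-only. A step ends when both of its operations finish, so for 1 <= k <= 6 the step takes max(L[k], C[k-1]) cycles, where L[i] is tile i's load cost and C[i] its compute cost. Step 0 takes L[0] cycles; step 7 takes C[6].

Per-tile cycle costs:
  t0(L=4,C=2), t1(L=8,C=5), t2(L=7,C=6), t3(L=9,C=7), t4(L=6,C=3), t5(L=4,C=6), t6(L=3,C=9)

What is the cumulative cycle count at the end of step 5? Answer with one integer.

end_cycle[5] = 39

step 0: L[0]=4 → dur=4, Σ=4 | A=load:t0 B=idle [load-only]
step 1: L[1]=8 C[0]=2 → dur=8, Σ=12 | A=compute:t0 B=load:t1 [load-bound]
step 2: L[2]=7 C[1]=5 → dur=7, Σ=19 | A=load:t2 B=compute:t1 [load-bound]
step 3: L[3]=9 C[2]=6 → dur=9, Σ=28 | A=compute:t2 B=load:t3 [load-bound]
step 4: L[4]=6 C[3]=7 → dur=7, Σ=35 | A=load:t4 B=compute:t3 [compute-bound]
step 5: L[5]=4 C[4]=3 → dur=4, Σ=39 | A=compute:t4 B=load:t5 [load-bound]
step 6: L[6]=3 C[5]=6 → dur=6, Σ=45 | A=load:t6 B=compute:t5 [compute-bound]
step 7: C[6]=9 → dur=9, Σ=54 | A=compute:t6 B=idle [compute-only]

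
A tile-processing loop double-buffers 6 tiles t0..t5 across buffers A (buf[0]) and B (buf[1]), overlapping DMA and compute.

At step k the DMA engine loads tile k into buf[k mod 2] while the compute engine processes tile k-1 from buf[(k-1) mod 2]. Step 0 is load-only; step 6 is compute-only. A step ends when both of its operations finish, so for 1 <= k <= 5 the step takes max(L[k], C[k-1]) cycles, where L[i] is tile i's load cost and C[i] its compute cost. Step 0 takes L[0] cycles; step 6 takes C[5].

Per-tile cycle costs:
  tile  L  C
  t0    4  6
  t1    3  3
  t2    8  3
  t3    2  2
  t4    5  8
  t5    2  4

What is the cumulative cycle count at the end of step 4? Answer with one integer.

  0. 4=4c; end=4; A:t0 B:-
  1. max(3,6)=6c; end=10; A:t0 B:t1
  2. max(8,3)=8c; end=18; A:t2 B:t1
  3. max(2,3)=3c; end=21; A:t2 B:t3
  4. max(5,2)=5c; end=26; A:t4 B:t3
  5. max(2,8)=8c; end=34; A:t4 B:t5
  6. 4=4c; end=38; A:t4 B:t5

end_cycle[4] = 26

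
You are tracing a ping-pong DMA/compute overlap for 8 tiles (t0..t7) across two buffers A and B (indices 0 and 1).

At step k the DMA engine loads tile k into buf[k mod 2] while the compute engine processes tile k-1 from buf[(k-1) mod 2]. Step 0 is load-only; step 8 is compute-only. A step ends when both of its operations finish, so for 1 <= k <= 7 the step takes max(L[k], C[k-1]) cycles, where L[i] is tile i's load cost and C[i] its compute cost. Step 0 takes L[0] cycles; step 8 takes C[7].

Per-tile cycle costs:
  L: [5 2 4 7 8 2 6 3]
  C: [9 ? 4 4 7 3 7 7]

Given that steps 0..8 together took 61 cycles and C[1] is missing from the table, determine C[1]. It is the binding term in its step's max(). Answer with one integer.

C[1] = 5

step 0 = dur = L[0]=5 = 5
step 1 = dur = max(L[1]=2, C[0]=9) = 9
step 2 = dur = max(L[2]=4, C[1]=?) = C[1]  (unknown; binding)
step 3 = dur = max(L[3]=7, C[2]=4) = 7
step 4 = dur = max(L[4]=8, C[3]=4) = 8
step 5 = dur = max(L[5]=2, C[4]=7) = 7
step 6 = dur = max(L[6]=6, C[5]=3) = 6
step 7 = dur = max(L[7]=3, C[6]=7) = 7
step 8 = dur = C[7]=7 = 7
sum of known step durations = 56
dur[2] = total - known = 61 - 56 = 5
C[1] is the binding max in step 2, so C[1] = dur[2] = 5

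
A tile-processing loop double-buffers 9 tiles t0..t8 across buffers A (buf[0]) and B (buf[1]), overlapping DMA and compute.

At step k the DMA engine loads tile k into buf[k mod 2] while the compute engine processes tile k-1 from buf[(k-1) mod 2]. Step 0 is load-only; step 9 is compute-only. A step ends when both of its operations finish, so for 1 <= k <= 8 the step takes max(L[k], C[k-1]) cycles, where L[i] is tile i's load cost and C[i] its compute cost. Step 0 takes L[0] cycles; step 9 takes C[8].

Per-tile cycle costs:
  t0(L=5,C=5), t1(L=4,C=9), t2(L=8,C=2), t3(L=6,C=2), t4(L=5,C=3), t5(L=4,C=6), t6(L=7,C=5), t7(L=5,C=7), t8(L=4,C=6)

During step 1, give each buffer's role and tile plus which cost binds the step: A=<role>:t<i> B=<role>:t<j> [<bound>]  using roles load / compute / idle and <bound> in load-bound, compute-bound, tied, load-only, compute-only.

step 1: A=compute:t0 B=load:t1 [compute-bound]

k=0 load=t0/5c comp=- wait=5 total=5
k=1 load=t1/4c comp=t0/5c wait=5 total=10
k=2 load=t2/8c comp=t1/9c wait=9 total=19
k=3 load=t3/6c comp=t2/2c wait=6 total=25
k=4 load=t4/5c comp=t3/2c wait=5 total=30
k=5 load=t5/4c comp=t4/3c wait=4 total=34
k=6 load=t6/7c comp=t5/6c wait=7 total=41
k=7 load=t7/5c comp=t6/5c wait=5 total=46
k=8 load=t8/4c comp=t7/7c wait=7 total=53
k=9 load=- comp=t8/6c wait=6 total=59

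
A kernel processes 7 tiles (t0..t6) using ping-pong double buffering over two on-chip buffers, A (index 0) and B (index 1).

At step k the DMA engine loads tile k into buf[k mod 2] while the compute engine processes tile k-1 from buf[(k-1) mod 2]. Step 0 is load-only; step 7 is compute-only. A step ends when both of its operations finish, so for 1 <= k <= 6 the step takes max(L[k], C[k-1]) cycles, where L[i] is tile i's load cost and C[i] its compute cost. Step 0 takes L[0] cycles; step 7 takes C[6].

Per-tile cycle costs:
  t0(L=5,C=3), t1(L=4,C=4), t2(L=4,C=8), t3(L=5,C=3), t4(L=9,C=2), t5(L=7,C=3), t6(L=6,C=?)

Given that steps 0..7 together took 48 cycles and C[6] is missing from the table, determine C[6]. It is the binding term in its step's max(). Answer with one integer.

C[6] = 5

step 0 = dur = L[0]=5 = 5
step 1 = dur = max(L[1]=4, C[0]=3) = 4
step 2 = dur = max(L[2]=4, C[1]=4) = 4
step 3 = dur = max(L[3]=5, C[2]=8) = 8
step 4 = dur = max(L[4]=9, C[3]=3) = 9
step 5 = dur = max(L[5]=7, C[4]=2) = 7
step 6 = dur = max(L[6]=6, C[5]=3) = 6
step 7 = dur = C[6]=? = C[6]  (unknown; binding)
sum of known step durations = 43
dur[7] = total - known = 48 - 43 = 5
C[6] is the binding max in step 7, so C[6] = dur[7] = 5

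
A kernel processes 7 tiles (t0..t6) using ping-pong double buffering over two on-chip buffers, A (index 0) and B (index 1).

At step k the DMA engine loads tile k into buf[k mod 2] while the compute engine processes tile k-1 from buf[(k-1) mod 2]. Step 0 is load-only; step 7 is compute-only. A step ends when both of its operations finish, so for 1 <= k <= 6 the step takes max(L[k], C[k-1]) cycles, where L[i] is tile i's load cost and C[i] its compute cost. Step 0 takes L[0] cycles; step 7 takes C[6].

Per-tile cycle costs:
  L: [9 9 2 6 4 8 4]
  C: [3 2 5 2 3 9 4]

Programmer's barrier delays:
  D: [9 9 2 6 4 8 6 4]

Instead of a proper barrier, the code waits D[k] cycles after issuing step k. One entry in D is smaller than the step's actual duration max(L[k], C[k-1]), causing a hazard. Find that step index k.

hazard at step 6

step 0: need L[0]=9 = 9; D[0]=9 ok
step 1: need max(L[1]=9,C[0]=3) = 9; D[1]=9 ok
step 2: need max(L[2]=2,C[1]=2) = 2; D[2]=2 ok
step 3: need max(L[3]=6,C[2]=5) = 6; D[3]=6 ok
step 4: need max(L[4]=4,C[3]=2) = 4; D[4]=4 ok
step 5: need max(L[5]=8,C[4]=3) = 8; D[5]=8 ok
step 6: need max(L[6]=4,C[5]=9) = 9; D[6]=6 SHORT
step 7: need C[6]=4 = 4; D[7]=4 ok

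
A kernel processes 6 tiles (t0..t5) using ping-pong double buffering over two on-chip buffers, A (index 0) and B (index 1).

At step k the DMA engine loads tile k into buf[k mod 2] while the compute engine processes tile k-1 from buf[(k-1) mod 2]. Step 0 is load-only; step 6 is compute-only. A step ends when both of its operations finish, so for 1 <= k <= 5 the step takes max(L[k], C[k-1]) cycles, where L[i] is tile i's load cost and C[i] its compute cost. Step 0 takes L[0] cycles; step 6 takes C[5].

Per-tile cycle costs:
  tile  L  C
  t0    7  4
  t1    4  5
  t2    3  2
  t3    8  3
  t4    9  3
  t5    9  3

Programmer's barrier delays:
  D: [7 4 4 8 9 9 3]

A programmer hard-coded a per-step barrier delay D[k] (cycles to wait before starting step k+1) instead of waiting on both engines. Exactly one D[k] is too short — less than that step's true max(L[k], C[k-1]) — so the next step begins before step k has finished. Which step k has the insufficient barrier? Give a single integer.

[0] required=L[0]=7=7 vs D=7 ok
[1] required=max(L[1]=4,C[0]=4)=4 vs D=4 ok
[2] required=max(L[2]=3,C[1]=5)=5 vs D=4 SHORT
[3] required=max(L[3]=8,C[2]=2)=8 vs D=8 ok
[4] required=max(L[4]=9,C[3]=3)=9 vs D=9 ok
[5] required=max(L[5]=9,C[4]=3)=9 vs D=9 ok
[6] required=C[5]=3=3 vs D=3 ok

hazard at step 2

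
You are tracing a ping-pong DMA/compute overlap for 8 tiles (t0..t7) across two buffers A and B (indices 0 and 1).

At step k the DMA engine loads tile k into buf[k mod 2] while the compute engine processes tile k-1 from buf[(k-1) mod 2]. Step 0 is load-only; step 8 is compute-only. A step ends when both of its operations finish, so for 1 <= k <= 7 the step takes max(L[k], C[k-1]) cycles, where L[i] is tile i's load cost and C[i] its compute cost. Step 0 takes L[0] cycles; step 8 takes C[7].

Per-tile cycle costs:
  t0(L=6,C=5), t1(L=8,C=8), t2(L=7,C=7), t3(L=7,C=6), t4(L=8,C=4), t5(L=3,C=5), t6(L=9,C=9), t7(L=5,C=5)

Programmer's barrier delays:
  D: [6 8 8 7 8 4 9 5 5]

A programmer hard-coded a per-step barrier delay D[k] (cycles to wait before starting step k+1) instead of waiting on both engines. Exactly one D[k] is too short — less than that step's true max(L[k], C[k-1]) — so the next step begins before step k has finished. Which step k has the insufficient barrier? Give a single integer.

hazard at step 7

[0] required=L[0]=6=6 vs D=6 ok
[1] required=max(L[1]=8,C[0]=5)=8 vs D=8 ok
[2] required=max(L[2]=7,C[1]=8)=8 vs D=8 ok
[3] required=max(L[3]=7,C[2]=7)=7 vs D=7 ok
[4] required=max(L[4]=8,C[3]=6)=8 vs D=8 ok
[5] required=max(L[5]=3,C[4]=4)=4 vs D=4 ok
[6] required=max(L[6]=9,C[5]=5)=9 vs D=9 ok
[7] required=max(L[7]=5,C[6]=9)=9 vs D=5 SHORT
[8] required=C[7]=5=5 vs D=5 ok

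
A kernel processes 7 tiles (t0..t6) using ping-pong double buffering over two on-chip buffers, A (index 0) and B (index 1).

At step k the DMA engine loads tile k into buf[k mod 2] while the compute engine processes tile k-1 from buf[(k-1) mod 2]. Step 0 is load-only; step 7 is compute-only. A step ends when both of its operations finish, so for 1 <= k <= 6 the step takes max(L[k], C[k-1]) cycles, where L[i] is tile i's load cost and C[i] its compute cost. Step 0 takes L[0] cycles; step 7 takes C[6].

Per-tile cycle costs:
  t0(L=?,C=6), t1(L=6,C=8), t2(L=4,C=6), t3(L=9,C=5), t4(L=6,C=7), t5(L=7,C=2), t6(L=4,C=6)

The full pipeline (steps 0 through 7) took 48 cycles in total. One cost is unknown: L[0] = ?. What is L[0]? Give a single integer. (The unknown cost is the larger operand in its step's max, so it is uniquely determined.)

L[0] = 2

step 0 → dur = L[0]=? = L[0]  (unknown; binding)
step 1 → dur = max(L[1]=6, C[0]=6) = 6
step 2 → dur = max(L[2]=4, C[1]=8) = 8
step 3 → dur = max(L[3]=9, C[2]=6) = 9
step 4 → dur = max(L[4]=6, C[3]=5) = 6
step 5 → dur = max(L[5]=7, C[4]=7) = 7
step 6 → dur = max(L[6]=4, C[5]=2) = 4
step 7 → dur = C[6]=6 = 6
sum of known step durations = 46
dur[0] = total - known = 48 - 46 = 2
L[0] is the binding max in step 0, so L[0] = dur[0] = 2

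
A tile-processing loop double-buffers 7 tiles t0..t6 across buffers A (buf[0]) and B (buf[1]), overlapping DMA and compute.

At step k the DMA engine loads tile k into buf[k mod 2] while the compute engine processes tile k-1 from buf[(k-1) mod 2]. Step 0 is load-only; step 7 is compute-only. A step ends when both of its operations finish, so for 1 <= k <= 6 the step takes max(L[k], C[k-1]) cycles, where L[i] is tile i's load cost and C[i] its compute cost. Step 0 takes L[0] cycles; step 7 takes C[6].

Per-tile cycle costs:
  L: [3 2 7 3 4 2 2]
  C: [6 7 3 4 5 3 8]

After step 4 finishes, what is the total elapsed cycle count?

end_cycle[4] = 23

k=0 load=t0/3c comp=- wait=3 total=3
k=1 load=t1/2c comp=t0/6c wait=6 total=9
k=2 load=t2/7c comp=t1/7c wait=7 total=16
k=3 load=t3/3c comp=t2/3c wait=3 total=19
k=4 load=t4/4c comp=t3/4c wait=4 total=23
k=5 load=t5/2c comp=t4/5c wait=5 total=28
k=6 load=t6/2c comp=t5/3c wait=3 total=31
k=7 load=- comp=t6/8c wait=8 total=39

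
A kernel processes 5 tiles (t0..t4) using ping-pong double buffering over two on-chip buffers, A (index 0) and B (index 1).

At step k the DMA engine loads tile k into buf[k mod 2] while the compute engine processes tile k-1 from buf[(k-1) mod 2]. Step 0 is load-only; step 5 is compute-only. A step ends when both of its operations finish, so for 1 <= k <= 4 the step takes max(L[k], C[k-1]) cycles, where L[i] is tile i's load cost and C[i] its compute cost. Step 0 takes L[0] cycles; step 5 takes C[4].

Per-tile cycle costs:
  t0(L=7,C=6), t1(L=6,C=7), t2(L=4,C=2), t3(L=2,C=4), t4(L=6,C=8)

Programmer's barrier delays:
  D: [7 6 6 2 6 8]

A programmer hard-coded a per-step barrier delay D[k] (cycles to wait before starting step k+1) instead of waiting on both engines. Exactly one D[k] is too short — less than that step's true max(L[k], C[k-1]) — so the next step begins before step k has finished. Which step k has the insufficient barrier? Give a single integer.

hazard at step 2

step 0: need L[0]=7 = 7; D[0]=7 ok
step 1: need max(L[1]=6,C[0]=6) = 6; D[1]=6 ok
step 2: need max(L[2]=4,C[1]=7) = 7; D[2]=6 SHORT
step 3: need max(L[3]=2,C[2]=2) = 2; D[3]=2 ok
step 4: need max(L[4]=6,C[3]=4) = 6; D[4]=6 ok
step 5: need C[4]=8 = 8; D[5]=8 ok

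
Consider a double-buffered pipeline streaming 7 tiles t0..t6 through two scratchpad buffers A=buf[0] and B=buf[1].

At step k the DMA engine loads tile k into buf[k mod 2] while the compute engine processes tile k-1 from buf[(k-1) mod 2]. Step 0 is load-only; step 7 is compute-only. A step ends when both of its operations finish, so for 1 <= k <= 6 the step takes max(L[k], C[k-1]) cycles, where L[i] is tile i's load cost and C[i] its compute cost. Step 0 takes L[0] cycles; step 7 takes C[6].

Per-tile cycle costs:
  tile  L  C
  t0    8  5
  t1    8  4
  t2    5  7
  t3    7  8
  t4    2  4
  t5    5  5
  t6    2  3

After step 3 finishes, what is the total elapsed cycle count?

end_cycle[3] = 28

step 0: L[0]=8 → dur=8, Σ=8 | A=load:t0 B=idle [load-only]
step 1: L[1]=8 C[0]=5 → dur=8, Σ=16 | A=compute:t0 B=load:t1 [load-bound]
step 2: L[2]=5 C[1]=4 → dur=5, Σ=21 | A=load:t2 B=compute:t1 [load-bound]
step 3: L[3]=7 C[2]=7 → dur=7, Σ=28 | A=compute:t2 B=load:t3 [tied]
step 4: L[4]=2 C[3]=8 → dur=8, Σ=36 | A=load:t4 B=compute:t3 [compute-bound]
step 5: L[5]=5 C[4]=4 → dur=5, Σ=41 | A=compute:t4 B=load:t5 [load-bound]
step 6: L[6]=2 C[5]=5 → dur=5, Σ=46 | A=load:t6 B=compute:t5 [compute-bound]
step 7: C[6]=3 → dur=3, Σ=49 | A=compute:t6 B=idle [compute-only]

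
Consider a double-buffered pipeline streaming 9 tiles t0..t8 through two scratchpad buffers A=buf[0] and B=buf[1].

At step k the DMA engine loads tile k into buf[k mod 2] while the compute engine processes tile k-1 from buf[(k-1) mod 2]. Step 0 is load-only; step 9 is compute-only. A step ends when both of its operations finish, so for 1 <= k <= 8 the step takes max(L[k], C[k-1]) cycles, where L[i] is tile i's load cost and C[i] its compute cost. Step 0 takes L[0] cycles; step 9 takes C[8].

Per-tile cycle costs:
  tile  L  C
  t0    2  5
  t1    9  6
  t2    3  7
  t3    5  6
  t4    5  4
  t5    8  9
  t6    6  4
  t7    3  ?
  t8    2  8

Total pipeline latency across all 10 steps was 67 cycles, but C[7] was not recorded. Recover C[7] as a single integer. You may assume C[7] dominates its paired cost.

step 0: dur = L[0]=2 = 2
step 1: dur = max(L[1]=9, C[0]=5) = 9
step 2: dur = max(L[2]=3, C[1]=6) = 6
step 3: dur = max(L[3]=5, C[2]=7) = 7
step 4: dur = max(L[4]=5, C[3]=6) = 6
step 5: dur = max(L[5]=8, C[4]=4) = 8
step 6: dur = max(L[6]=6, C[5]=9) = 9
step 7: dur = max(L[7]=3, C[6]=4) = 4
step 8: dur = max(L[8]=2, C[7]=?) = C[7]  (unknown; binding)
step 9: dur = C[8]=8 = 8
sum of known step durations = 59
dur[8] = total - known = 67 - 59 = 8
C[7] is the binding max in step 8, so C[7] = dur[8] = 8

C[7] = 8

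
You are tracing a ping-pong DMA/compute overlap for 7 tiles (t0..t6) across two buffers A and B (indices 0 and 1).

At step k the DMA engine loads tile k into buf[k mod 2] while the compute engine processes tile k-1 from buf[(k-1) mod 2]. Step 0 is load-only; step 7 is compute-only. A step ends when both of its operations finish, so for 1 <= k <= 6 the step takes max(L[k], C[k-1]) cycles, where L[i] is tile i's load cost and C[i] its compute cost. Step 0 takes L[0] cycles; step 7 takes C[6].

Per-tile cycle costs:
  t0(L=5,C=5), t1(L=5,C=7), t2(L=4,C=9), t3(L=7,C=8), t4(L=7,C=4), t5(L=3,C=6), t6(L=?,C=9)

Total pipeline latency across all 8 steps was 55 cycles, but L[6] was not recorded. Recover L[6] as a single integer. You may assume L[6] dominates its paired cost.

L[6] = 8

step 0 → dur = L[0]=5 = 5
step 1 → dur = max(L[1]=5, C[0]=5) = 5
step 2 → dur = max(L[2]=4, C[1]=7) = 7
step 3 → dur = max(L[3]=7, C[2]=9) = 9
step 4 → dur = max(L[4]=7, C[3]=8) = 8
step 5 → dur = max(L[5]=3, C[4]=4) = 4
step 6 → dur = max(L[6]=?, C[5]=6) = L[6]  (unknown; binding)
step 7 → dur = C[6]=9 = 9
sum of known step durations = 47
dur[6] = total - known = 55 - 47 = 8
L[6] is the binding max in step 6, so L[6] = dur[6] = 8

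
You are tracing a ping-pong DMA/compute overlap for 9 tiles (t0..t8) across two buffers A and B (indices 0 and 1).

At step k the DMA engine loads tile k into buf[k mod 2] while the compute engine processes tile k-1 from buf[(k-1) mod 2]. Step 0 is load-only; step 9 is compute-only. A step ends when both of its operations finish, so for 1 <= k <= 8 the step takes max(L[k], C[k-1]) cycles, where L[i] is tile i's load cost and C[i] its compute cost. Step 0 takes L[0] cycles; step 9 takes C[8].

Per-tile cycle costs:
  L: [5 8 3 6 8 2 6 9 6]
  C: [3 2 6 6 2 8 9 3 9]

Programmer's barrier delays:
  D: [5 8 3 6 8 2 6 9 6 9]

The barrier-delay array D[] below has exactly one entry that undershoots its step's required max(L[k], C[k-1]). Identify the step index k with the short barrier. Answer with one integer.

hazard at step 6

k=0 barrier L[0]=5→5c, D[0]=5 ok
k=1 barrier max(L[1]=8,C[0]=3)→8c, D[1]=8 ok
k=2 barrier max(L[2]=3,C[1]=2)→3c, D[2]=3 ok
k=3 barrier max(L[3]=6,C[2]=6)→6c, D[3]=6 ok
k=4 barrier max(L[4]=8,C[3]=6)→8c, D[4]=8 ok
k=5 barrier max(L[5]=2,C[4]=2)→2c, D[5]=2 ok
k=6 barrier max(L[6]=6,C[5]=8)→8c, D[6]=6 SHORT
k=7 barrier max(L[7]=9,C[6]=9)→9c, D[7]=9 ok
k=8 barrier max(L[8]=6,C[7]=3)→6c, D[8]=6 ok
k=9 barrier C[8]=9→9c, D[9]=9 ok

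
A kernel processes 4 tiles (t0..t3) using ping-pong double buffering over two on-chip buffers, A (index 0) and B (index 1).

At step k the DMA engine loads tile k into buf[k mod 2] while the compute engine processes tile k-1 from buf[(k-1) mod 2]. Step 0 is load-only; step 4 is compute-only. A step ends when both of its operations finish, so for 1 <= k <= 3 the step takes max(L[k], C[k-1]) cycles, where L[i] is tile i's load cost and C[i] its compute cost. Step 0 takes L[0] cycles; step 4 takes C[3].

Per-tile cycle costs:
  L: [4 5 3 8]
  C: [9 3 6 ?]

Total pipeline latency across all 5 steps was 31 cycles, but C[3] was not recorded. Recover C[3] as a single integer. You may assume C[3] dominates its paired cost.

C[3] = 7

step 0 | dur = L[0]=4 = 4
step 1 | dur = max(L[1]=5, C[0]=9) = 9
step 2 | dur = max(L[2]=3, C[1]=3) = 3
step 3 | dur = max(L[3]=8, C[2]=6) = 8
step 4 | dur = C[3]=? = C[3]  (unknown; binding)
sum of known step durations = 24
dur[4] = total - known = 31 - 24 = 7
C[3] is the binding max in step 4, so C[3] = dur[4] = 7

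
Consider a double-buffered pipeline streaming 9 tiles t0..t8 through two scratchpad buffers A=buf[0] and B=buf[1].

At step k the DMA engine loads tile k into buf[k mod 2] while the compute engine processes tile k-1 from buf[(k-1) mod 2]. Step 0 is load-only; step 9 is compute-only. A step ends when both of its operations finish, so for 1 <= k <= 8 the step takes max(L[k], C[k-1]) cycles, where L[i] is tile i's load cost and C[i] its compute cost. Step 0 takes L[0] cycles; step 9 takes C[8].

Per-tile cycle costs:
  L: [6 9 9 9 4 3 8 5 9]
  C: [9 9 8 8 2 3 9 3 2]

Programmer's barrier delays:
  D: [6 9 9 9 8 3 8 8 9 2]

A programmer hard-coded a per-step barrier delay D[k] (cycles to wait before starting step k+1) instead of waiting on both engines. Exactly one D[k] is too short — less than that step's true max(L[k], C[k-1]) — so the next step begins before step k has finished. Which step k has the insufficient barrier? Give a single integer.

hazard at step 7

[0] required=L[0]=6=6 vs D=6 ok
[1] required=max(L[1]=9,C[0]=9)=9 vs D=9 ok
[2] required=max(L[2]=9,C[1]=9)=9 vs D=9 ok
[3] required=max(L[3]=9,C[2]=8)=9 vs D=9 ok
[4] required=max(L[4]=4,C[3]=8)=8 vs D=8 ok
[5] required=max(L[5]=3,C[4]=2)=3 vs D=3 ok
[6] required=max(L[6]=8,C[5]=3)=8 vs D=8 ok
[7] required=max(L[7]=5,C[6]=9)=9 vs D=8 SHORT
[8] required=max(L[8]=9,C[7]=3)=9 vs D=9 ok
[9] required=C[8]=2=2 vs D=2 ok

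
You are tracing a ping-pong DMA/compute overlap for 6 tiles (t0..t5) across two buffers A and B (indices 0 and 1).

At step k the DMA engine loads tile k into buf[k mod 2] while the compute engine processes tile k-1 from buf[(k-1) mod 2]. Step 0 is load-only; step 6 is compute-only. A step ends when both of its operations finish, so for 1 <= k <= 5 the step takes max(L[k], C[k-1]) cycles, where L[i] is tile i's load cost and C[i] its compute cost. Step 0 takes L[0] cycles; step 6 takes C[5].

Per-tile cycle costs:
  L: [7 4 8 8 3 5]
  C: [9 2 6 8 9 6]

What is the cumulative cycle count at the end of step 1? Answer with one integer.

end_cycle[1] = 16

k=0 load=t0/7c comp=- wait=7 total=7
k=1 load=t1/4c comp=t0/9c wait=9 total=16
k=2 load=t2/8c comp=t1/2c wait=8 total=24
k=3 load=t3/8c comp=t2/6c wait=8 total=32
k=4 load=t4/3c comp=t3/8c wait=8 total=40
k=5 load=t5/5c comp=t4/9c wait=9 total=49
k=6 load=- comp=t5/6c wait=6 total=55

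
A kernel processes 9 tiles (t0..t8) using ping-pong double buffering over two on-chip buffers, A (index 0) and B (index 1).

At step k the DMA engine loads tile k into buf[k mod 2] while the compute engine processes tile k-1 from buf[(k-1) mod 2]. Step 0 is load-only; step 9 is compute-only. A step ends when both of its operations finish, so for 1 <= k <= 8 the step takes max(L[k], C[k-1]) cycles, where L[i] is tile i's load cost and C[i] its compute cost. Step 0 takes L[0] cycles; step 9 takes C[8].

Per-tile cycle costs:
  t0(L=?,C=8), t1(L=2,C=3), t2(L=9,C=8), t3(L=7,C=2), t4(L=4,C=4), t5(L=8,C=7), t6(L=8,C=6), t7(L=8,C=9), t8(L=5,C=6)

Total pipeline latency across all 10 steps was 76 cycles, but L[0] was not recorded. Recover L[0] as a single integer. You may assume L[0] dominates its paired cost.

step 0 | dur = L[0]=? = L[0]  (unknown; binding)
step 1 | dur = max(L[1]=2, C[0]=8) = 8
step 2 | dur = max(L[2]=9, C[1]=3) = 9
step 3 | dur = max(L[3]=7, C[2]=8) = 8
step 4 | dur = max(L[4]=4, C[3]=2) = 4
step 5 | dur = max(L[5]=8, C[4]=4) = 8
step 6 | dur = max(L[6]=8, C[5]=7) = 8
step 7 | dur = max(L[7]=8, C[6]=6) = 8
step 8 | dur = max(L[8]=5, C[7]=9) = 9
step 9 | dur = C[8]=6 = 6
sum of known step durations = 68
dur[0] = total - known = 76 - 68 = 8
L[0] is the binding max in step 0, so L[0] = dur[0] = 8

L[0] = 8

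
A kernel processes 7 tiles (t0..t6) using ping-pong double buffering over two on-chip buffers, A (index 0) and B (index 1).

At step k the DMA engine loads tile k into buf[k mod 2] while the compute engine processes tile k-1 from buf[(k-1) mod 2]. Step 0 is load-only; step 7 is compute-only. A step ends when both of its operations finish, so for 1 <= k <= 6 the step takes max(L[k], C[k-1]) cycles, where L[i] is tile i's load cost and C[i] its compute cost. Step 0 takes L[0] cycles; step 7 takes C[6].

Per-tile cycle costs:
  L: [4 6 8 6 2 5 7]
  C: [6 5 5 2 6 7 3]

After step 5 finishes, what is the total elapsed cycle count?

end_cycle[5] = 32

k=0 load=t0/4c comp=- wait=4 total=4
k=1 load=t1/6c comp=t0/6c wait=6 total=10
k=2 load=t2/8c comp=t1/5c wait=8 total=18
k=3 load=t3/6c comp=t2/5c wait=6 total=24
k=4 load=t4/2c comp=t3/2c wait=2 total=26
k=5 load=t5/5c comp=t4/6c wait=6 total=32
k=6 load=t6/7c comp=t5/7c wait=7 total=39
k=7 load=- comp=t6/3c wait=3 total=42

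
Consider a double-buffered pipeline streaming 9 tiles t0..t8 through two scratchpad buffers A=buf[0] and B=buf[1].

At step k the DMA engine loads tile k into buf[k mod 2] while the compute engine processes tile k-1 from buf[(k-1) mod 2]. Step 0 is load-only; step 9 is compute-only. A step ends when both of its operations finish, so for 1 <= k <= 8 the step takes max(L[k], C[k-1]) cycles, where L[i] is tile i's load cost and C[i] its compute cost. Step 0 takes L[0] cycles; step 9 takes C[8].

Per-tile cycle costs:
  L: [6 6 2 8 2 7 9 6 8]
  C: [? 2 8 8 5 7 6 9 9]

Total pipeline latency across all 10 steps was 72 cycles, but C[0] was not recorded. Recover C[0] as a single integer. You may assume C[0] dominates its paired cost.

step 0 = dur = L[0]=6 = 6
step 1 = dur = max(L[1]=6, C[0]=?) = C[0]  (unknown; binding)
step 2 = dur = max(L[2]=2, C[1]=2) = 2
step 3 = dur = max(L[3]=8, C[2]=8) = 8
step 4 = dur = max(L[4]=2, C[3]=8) = 8
step 5 = dur = max(L[5]=7, C[4]=5) = 7
step 6 = dur = max(L[6]=9, C[5]=7) = 9
step 7 = dur = max(L[7]=6, C[6]=6) = 6
step 8 = dur = max(L[8]=8, C[7]=9) = 9
step 9 = dur = C[8]=9 = 9
sum of known step durations = 64
dur[1] = total - known = 72 - 64 = 8
C[0] is the binding max in step 1, so C[0] = dur[1] = 8

C[0] = 8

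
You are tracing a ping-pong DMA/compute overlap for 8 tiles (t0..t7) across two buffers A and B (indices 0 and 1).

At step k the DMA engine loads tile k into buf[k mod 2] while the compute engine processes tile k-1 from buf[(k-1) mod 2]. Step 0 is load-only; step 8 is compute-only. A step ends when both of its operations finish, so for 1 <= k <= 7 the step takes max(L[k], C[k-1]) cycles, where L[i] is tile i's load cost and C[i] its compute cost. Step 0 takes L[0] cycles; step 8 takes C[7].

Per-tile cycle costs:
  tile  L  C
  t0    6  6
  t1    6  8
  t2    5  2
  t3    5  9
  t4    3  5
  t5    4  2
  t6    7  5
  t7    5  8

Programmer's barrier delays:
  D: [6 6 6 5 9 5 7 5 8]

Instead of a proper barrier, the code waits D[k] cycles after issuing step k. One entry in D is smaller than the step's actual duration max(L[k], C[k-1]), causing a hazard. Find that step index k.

[0] required=L[0]=6=6 vs D=6 ok
[1] required=max(L[1]=6,C[0]=6)=6 vs D=6 ok
[2] required=max(L[2]=5,C[1]=8)=8 vs D=6 SHORT
[3] required=max(L[3]=5,C[2]=2)=5 vs D=5 ok
[4] required=max(L[4]=3,C[3]=9)=9 vs D=9 ok
[5] required=max(L[5]=4,C[4]=5)=5 vs D=5 ok
[6] required=max(L[6]=7,C[5]=2)=7 vs D=7 ok
[7] required=max(L[7]=5,C[6]=5)=5 vs D=5 ok
[8] required=C[7]=8=8 vs D=8 ok

hazard at step 2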